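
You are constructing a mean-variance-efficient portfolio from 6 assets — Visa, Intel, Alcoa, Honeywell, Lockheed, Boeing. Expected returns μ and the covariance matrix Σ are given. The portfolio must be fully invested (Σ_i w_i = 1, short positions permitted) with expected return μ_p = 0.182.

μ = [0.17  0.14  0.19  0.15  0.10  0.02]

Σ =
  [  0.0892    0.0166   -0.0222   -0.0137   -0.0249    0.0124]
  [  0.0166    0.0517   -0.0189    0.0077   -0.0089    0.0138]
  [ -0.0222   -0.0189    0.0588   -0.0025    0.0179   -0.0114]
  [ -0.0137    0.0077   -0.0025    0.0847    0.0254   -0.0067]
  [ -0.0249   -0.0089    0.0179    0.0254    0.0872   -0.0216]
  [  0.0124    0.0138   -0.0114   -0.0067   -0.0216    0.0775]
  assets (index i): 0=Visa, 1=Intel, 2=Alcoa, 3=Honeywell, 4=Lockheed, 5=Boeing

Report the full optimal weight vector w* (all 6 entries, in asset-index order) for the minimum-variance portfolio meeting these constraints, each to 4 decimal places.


0.2425  0.2659  0.4407  0.1514  -0.0111  -0.0895

p=Σ⁻¹μ = [3.0756  3.4632  5.4081  1.9005  0.7968  0.3312]
q=Σ⁻¹𝟙 = [17.9880  21.0890  29.9887  10.9340  13.2077  15.3076]
a=μᵀp=2.406601  b=𝟙ᵀp=14.975287  c=𝟙ᵀq=108.514944  D=ac−b²=36.892970
λ₁=(c·0.182−b)/D = (108.514944·0.182−14.975287)/36.892970 = 0.129413
λ₂=(a−b·0.182)/D = (2.406601−14.975287·0.182)/36.892970 = -0.008644
w* = 0.129413·p + -0.008644·q:
  w_0 = 0.129413·3.0756 + -0.008644·17.9880 = 0.2425  (Visa)
  w_1 = 0.129413·3.4632 + -0.008644·21.0890 = 0.2659  (Intel)
  w_2 = 0.129413·5.4081 + -0.008644·29.9887 = 0.4407  (Alcoa)
  w_3 = 0.129413·1.9005 + -0.008644·10.9340 = 0.1514  (Honeywell)
  w_4 = 0.129413·0.7968 + -0.008644·13.2077 = -0.0111  (Lockheed)
  w_5 = 0.129413·0.3312 + -0.008644·15.3076 = -0.0895  (Boeing)
Σw_i=1.0000  μᵀw=0.1820
σ²=wᵀΣw=λ₁·μ_p+λ₂ = 0.129413·0.182 + -0.008644 = 0.014909 ≈ 0.0149


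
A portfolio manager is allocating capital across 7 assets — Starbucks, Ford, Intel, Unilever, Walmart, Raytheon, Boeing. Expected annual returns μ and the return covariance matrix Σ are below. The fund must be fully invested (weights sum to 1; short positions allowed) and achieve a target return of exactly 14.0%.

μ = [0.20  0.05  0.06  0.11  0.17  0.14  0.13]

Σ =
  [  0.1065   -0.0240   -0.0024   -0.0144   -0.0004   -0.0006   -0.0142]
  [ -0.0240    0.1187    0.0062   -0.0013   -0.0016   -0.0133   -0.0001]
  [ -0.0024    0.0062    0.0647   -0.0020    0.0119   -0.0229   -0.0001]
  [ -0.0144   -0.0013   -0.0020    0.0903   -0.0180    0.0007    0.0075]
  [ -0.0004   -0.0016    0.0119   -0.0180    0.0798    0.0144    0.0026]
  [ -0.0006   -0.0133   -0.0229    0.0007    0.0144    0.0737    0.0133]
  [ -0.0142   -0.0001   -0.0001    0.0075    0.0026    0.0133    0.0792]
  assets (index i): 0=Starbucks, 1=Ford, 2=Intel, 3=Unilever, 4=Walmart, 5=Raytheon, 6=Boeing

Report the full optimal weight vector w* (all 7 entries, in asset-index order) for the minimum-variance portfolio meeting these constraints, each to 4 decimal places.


x=Σ⁻¹μ = [2.6542  1.1464  1.2456  1.9486  2.0418  1.8154  1.5639]
y=Σ⁻¹𝟙 = [16.4162  13.0549  19.9956  15.2139  9.6734  18.2909  10.7815]
a=μᵀx=1.681831  b=𝟙ᵀx=12.416040  c=𝟙ᵀy=103.426309  D=ac−b²=19.787523
λ₁=(c·0.140−b)/D = (103.426309·0.140−12.416040)/19.787523 = 0.104290
λ₂=(a−b·0.140)/D = (1.681831−12.416040·0.140)/19.787523 = -0.002851
w* = 0.104290·x + -0.002851·y:
  w_0 = 0.104290·2.6542 + -0.002851·16.4162 = 0.2300  (Starbucks)
  w_1 = 0.104290·1.1464 + -0.002851·13.0549 = 0.0823  (Ford)
  w_2 = 0.104290·1.2456 + -0.002851·19.9956 = 0.0729  (Intel)
  w_3 = 0.104290·1.9486 + -0.002851·15.2139 = 0.1598  (Unilever)
  w_4 = 0.104290·2.0418 + -0.002851·9.6734 = 0.1854  (Walmart)
  w_5 = 0.104290·1.8154 + -0.002851·18.2909 = 0.1372  (Raytheon)
  w_6 = 0.104290·1.5639 + -0.002851·10.7815 = 0.1324  (Boeing)
Σw_i=1.0000  μᵀw=0.1400
σ²=wᵀΣw=λ₁·μ_p+λ₂ = 0.104290·0.140 + -0.002851 = 0.011750 ≈ 0.0117

0.2300  0.0823  0.0729  0.1598  0.1854  0.1372  0.1324


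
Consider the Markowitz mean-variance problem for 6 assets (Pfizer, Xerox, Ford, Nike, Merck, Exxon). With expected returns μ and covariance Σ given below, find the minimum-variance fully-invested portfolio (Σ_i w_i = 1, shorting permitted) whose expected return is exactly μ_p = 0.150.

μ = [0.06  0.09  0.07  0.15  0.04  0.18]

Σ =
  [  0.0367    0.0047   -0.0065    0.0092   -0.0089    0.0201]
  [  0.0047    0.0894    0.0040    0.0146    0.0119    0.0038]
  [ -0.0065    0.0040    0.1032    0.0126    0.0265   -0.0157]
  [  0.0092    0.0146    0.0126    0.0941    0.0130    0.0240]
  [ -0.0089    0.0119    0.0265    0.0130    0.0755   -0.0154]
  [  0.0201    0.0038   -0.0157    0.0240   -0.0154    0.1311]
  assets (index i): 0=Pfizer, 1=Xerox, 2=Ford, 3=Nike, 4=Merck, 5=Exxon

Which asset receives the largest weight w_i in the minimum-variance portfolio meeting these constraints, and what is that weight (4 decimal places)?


Exxon (0.4093)

p=Σ⁻¹μ = [0.8748  0.6751  0.6738  0.9664  0.3614  1.1655]
q=Σ⁻¹𝟙 = [27.4599  6.9792  8.2677  2.5975  13.1077  5.2697]
a=μᵀp=0.529617  b=𝟙ᵀp=4.716937  c=𝟙ᵀq=63.681676  D=ac−b²=11.477405
λ₁=(c·0.150−b)/D = (63.681676·0.150−4.716937)/11.477405 = 0.421290
λ₂=(a−b·0.150)/D = (0.529617−4.716937·0.150)/11.477405 = -0.015502
w* = 0.421290·p + -0.015502·q:
  w_0 = 0.421290·0.8748 + -0.015502·27.4599 = -0.0571  (Pfizer)
  w_1 = 0.421290·0.6751 + -0.015502·6.9792 = 0.1762  (Xerox)
  w_2 = 0.421290·0.6738 + -0.015502·8.2677 = 0.1557  (Ford)
  w_3 = 0.421290·0.9664 + -0.015502·2.5975 = 0.3669  (Nike)
  w_4 = 0.421290·0.3614 + -0.015502·13.1077 = -0.0510  (Merck)
  w_5 = 0.421290·1.1655 + -0.015502·5.2697 = 0.4093  (Exxon)
Σw_i=1.0000  μᵀw=0.1500
σ²=wᵀΣw=λ₁·μ_p+λ₂ = 0.421290·0.150 + -0.015502 = 0.047691 ≈ 0.0477


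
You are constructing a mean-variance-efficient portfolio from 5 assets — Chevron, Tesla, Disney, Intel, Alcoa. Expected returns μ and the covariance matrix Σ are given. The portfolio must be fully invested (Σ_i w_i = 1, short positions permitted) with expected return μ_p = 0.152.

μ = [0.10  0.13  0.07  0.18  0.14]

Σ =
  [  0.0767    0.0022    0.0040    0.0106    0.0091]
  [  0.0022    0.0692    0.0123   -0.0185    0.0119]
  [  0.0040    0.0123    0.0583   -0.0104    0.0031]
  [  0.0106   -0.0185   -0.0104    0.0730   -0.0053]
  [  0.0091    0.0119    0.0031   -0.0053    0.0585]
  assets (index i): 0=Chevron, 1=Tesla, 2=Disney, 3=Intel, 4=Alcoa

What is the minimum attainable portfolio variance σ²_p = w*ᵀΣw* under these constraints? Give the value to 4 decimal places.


0.0189

u=Σ⁻¹μ = [0.4781  2.1634  1.1818  3.2663  2.1120]
v=Σ⁻¹𝟙 = [7.4174  14.1234  16.4092  19.5528  13.9691]
a=μᵀu=1.295390  b=𝟙ᵀu=9.201604  c=𝟙ᵀv=71.471914  D=ac−b²=7.914498
λ₁=(c·0.152−b)/D = (71.471914·0.152−9.201604)/7.914498 = 0.210010
λ₂=(a−b·0.152)/D = (1.295390−9.201604·0.152)/7.914498 = -0.013046
w* = 0.210010·u + -0.013046·v:
  w_0 = 0.210010·0.4781 + -0.013046·7.4174 = 0.0036  (Chevron)
  w_1 = 0.210010·2.1634 + -0.013046·14.1234 = 0.2701  (Tesla)
  w_2 = 0.210010·1.1818 + -0.013046·16.4092 = 0.0341  (Disney)
  w_3 = 0.210010·3.2663 + -0.013046·19.5528 = 0.4309  (Intel)
  w_4 = 0.210010·2.1120 + -0.013046·13.9691 = 0.2613  (Alcoa)
Σw_i=1.0000  μᵀw=0.1520
σ²=wᵀΣw=λ₁·μ_p+λ₂ = 0.210010·0.152 + -0.013046 = 0.018875 ≈ 0.0189


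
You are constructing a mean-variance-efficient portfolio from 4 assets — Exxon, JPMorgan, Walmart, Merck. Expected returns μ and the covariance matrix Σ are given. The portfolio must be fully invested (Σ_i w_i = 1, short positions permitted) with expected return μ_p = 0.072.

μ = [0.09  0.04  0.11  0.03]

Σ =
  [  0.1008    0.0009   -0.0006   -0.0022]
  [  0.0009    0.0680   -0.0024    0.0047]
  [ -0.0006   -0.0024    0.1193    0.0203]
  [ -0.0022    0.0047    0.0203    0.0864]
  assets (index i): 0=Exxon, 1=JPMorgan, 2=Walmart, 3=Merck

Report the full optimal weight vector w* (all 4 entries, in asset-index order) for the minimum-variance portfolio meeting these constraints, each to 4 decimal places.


0.2978  0.2946  0.2648  0.1428

p=Σ⁻¹μ = [0.8956  0.6004  0.9179  0.1217]
q=Σ⁻¹𝟙 = [10.0413  14.1756  7.1209  9.3856]
a=μᵀp=0.209242  b=𝟙ᵀp=2.535603  c=𝟙ᵀq=40.723319  D=ac−b²=2.091759
λ₁=(c·0.072−b)/D = (40.723319·0.072−2.535603)/2.091759 = 0.189542
λ₂=(a−b·0.072)/D = (0.209242−2.535603·0.072)/2.091759 = 0.012754
w* = 0.189542·p + 0.012754·q:
  w_0 = 0.189542·0.8956 + 0.012754·10.0413 = 0.2978  (Exxon)
  w_1 = 0.189542·0.6004 + 0.012754·14.1756 = 0.2946  (JPMorgan)
  w_2 = 0.189542·0.9179 + 0.012754·7.1209 = 0.2648  (Walmart)
  w_3 = 0.189542·0.1217 + 0.012754·9.3856 = 0.1428  (Merck)
Σw_i=1.0000  μᵀw=0.0720
σ²=wᵀΣw=λ₁·μ_p+λ₂ = 0.189542·0.072 + 0.012754 = 0.026401 ≈ 0.0264


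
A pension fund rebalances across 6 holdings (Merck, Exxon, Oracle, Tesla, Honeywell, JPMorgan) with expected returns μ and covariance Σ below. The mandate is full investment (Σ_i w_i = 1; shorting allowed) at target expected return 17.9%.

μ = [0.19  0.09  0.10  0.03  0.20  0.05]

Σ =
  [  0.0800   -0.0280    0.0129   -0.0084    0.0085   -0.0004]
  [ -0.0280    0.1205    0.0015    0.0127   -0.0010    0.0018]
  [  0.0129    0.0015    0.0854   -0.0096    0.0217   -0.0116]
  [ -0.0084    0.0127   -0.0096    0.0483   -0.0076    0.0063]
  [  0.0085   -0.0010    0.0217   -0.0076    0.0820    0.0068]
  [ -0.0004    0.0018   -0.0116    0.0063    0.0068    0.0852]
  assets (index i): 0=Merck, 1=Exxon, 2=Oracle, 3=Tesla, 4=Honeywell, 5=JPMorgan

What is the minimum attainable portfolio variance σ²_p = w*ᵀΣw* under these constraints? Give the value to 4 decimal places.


g=Σ⁻¹μ = [2.6421  1.2507  0.3787  1.1176  2.1531  0.3699]
h=Σ⁻¹𝟙 = [15.4890  9.2340  10.9593  23.1828  9.0659  10.6691]
a=μᵀg=1.135067  b=𝟙ᵀg=7.912007  c=𝟙ᵀh=78.600044  D=ac−b²=26.616477
λ₁=(c·0.179−b)/D = (78.600044·0.179−7.912007)/26.616477 = 0.231338
λ₂=(a−b·0.179)/D = (1.135067−7.912007·0.179)/26.616477 = -0.010564
w* = 0.231338·g + -0.010564·h:
  w_0 = 0.231338·2.6421 + -0.010564·15.4890 = 0.4476  (Merck)
  w_1 = 0.231338·1.2507 + -0.010564·9.2340 = 0.1918  (Exxon)
  w_2 = 0.231338·0.3787 + -0.010564·10.9593 = -0.0282  (Oracle)
  w_3 = 0.231338·1.1176 + -0.010564·23.1828 = 0.0136  (Tesla)
  w_4 = 0.231338·2.1531 + -0.010564·9.0659 = 0.4023  (Honeywell)
  w_5 = 0.231338·0.3699 + -0.010564·10.6691 = -0.0271  (JPMorgan)
Σw_i=1.0000  μᵀw=0.1790
σ²=wᵀΣw=λ₁·μ_p+λ₂ = 0.231338·0.179 + -0.010564 = 0.030845 ≈ 0.0308

0.0308


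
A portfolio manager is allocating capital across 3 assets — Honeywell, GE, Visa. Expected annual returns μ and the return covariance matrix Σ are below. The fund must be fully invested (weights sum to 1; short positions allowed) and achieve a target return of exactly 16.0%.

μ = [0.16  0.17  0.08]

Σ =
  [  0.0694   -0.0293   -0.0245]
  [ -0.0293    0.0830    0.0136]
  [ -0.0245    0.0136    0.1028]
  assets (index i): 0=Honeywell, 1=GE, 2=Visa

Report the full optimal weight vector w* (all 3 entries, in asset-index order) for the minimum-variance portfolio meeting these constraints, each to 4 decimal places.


p=Σ⁻¹μ = [4.1709  3.3017  1.3354]
q=Σ⁻¹𝟙 = [27.4789  19.5044  13.6962]
a=μᵀp=1.335473  b=𝟙ᵀp=8.808068  c=𝟙ᵀq=60.679523  D=ac−b²=3.453826
λ₁=(c·0.160−b)/D = (60.679523·0.160−8.808068)/3.453826 = 0.260770
λ₂=(a−b·0.160)/D = (1.335473−8.808068·0.160)/3.453826 = -0.021373
w* = 0.260770·p + -0.021373·q:
  w_0 = 0.260770·4.1709 + -0.021373·27.4789 = 0.5003  (Honeywell)
  w_1 = 0.260770·3.3017 + -0.021373·19.5044 = 0.4441  (GE)
  w_2 = 0.260770·1.3354 + -0.021373·13.6962 = 0.0555  (Visa)
Σw_i=1.0000  μᵀw=0.1600
σ²=wᵀΣw=λ₁·μ_p+λ₂ = 0.260770·0.160 + -0.021373 = 0.020351 ≈ 0.0204

0.5003  0.4441  0.0555


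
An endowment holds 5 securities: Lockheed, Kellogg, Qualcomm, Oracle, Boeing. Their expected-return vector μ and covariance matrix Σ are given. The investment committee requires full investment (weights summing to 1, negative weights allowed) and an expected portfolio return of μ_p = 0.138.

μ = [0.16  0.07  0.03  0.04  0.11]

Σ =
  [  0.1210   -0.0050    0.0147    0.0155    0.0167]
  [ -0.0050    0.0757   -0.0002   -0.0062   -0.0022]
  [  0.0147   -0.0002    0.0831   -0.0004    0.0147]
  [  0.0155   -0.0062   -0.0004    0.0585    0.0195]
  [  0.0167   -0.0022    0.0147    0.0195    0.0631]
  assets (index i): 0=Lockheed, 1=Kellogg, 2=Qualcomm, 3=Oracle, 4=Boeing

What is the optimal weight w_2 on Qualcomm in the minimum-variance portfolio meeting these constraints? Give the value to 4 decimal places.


g=Σ⁻¹μ = [1.1740  1.0441  -0.1095  -0.0173  1.4998]
h=Σ⁻¹𝟙 = [4.6535  14.9927  9.8523  14.7562  8.2836]
a=μᵀg=0.421929  b=𝟙ᵀg=3.591071  c=𝟙ᵀh=52.538341  D=ac−b²=9.271662
λ₁=(c·0.138−b)/D = (52.538341·0.138−3.591071)/9.271662 = 0.394667
λ₂=(a−b·0.138)/D = (0.421929−3.591071·0.138)/9.271662 = -0.007942
w* = 0.394667·g + -0.007942·h:
  w_0 = 0.394667·1.1740 + -0.007942·4.6535 = 0.4264  (Lockheed)
  w_1 = 0.394667·1.0441 + -0.007942·14.9927 = 0.2930  (Kellogg)
  w_2 = 0.394667·-0.1095 + -0.007942·9.8523 = -0.1215  (Qualcomm)
  w_3 = 0.394667·-0.0173 + -0.007942·14.7562 = -0.1240  (Oracle)
  w_4 = 0.394667·1.4998 + -0.007942·8.2836 = 0.5261  (Boeing)
Σw_i=1.0000  μᵀw=0.1380
σ²=wᵀΣw=λ₁·μ_p+λ₂ = 0.394667·0.138 + -0.007942 = 0.046522 ≈ 0.0465

-0.1215


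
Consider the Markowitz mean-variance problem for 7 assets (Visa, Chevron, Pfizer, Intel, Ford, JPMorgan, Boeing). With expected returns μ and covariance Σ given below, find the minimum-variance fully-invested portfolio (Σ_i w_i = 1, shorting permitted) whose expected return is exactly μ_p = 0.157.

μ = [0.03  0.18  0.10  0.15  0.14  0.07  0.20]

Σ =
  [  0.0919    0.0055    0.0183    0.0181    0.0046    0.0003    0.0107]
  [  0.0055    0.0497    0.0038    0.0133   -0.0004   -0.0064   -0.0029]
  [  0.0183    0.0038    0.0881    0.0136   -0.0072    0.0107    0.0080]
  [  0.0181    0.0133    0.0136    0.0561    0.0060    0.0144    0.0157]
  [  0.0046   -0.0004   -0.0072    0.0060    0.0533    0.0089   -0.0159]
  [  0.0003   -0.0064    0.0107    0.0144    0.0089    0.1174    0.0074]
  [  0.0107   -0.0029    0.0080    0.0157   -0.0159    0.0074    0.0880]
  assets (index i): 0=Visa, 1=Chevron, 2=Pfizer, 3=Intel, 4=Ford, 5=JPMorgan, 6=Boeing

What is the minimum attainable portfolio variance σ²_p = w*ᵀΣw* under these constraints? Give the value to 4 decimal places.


0.0133

x=Σ⁻¹μ = [-0.7333  3.7079  1.0574  0.5159  3.6498  0.1786  2.9404]
y=Σ⁻¹𝟙 = [4.7937  20.2992  9.1285  1.3657  22.7474  6.0070  13.9811]
a=μᵀx=1.940100  b=𝟙ᵀx=11.316726  c=𝟙ᵀy=78.322697  D=ac−b²=23.885545
λ₁=(c·0.157−b)/D = (78.322697·0.157−11.316726)/23.885545 = 0.041026
λ₂=(a−b·0.157)/D = (1.940100−11.316726·0.157)/23.885545 = 0.006840
w* = 0.041026·x + 0.006840·y:
  w_0 = 0.041026·-0.7333 + 0.006840·4.7937 = 0.0027  (Visa)
  w_1 = 0.041026·3.7079 + 0.006840·20.2992 = 0.2910  (Chevron)
  w_2 = 0.041026·1.0574 + 0.006840·9.1285 = 0.1058  (Pfizer)
  w_3 = 0.041026·0.5159 + 0.006840·1.3657 = 0.0305  (Intel)
  w_4 = 0.041026·3.6498 + 0.006840·22.7474 = 0.3053  (Ford)
  w_5 = 0.041026·0.1786 + 0.006840·6.0070 = 0.0484  (JPMorgan)
  w_6 = 0.041026·2.9404 + 0.006840·13.9811 = 0.2163  (Boeing)
Σw_i=1.0000  μᵀw=0.1570
σ²=wᵀΣw=λ₁·μ_p+λ₂ = 0.041026·0.157 + 0.006840 = 0.013281 ≈ 0.0133


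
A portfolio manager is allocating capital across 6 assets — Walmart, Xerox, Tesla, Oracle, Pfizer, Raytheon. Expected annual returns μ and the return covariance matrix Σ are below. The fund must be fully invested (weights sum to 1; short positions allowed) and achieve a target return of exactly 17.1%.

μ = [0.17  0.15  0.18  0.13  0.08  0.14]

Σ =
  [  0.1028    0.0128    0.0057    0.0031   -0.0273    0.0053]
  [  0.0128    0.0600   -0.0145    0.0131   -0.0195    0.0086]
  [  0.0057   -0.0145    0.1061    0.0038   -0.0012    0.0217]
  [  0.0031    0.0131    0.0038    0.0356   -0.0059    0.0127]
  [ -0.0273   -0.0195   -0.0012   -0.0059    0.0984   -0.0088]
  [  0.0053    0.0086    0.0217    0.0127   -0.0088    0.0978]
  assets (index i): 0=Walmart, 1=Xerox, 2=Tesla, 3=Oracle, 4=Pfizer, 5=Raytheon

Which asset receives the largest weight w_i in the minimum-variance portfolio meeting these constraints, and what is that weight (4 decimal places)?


x=Σ⁻¹μ = [1.6604  2.6041  1.7791  2.4870  2.0121  0.5759]
y=Σ⁻¹𝟙 = [11.0534  17.3588  9.6596  21.0281  18.4851  4.8888]
a=μᵀx=1.558021  b=𝟙ᵀx=11.118537  c=𝟙ᵀy=82.473924  D=ac−b²=4.874244
λ₁=(c·0.171−b)/D = (82.473924·0.171−11.118537)/4.874244 = 0.612301
λ₂=(a−b·0.171)/D = (1.558021−11.118537·0.171)/4.874244 = -0.070421
w* = 0.612301·x + -0.070421·y:
  w_0 = 0.612301·1.6604 + -0.070421·11.0534 = 0.2383  (Walmart)
  w_1 = 0.612301·2.6041 + -0.070421·17.3588 = 0.3721  (Xerox)
  w_2 = 0.612301·1.7791 + -0.070421·9.6596 = 0.4091  (Tesla)
  w_3 = 0.612301·2.4870 + -0.070421·21.0281 = 0.0419  (Oracle)
  w_4 = 0.612301·2.0121 + -0.070421·18.4851 = -0.0698  (Pfizer)
  w_5 = 0.612301·0.5759 + -0.070421·4.8888 = 0.0083  (Raytheon)
Σw_i=1.0000  μᵀw=0.1710
σ²=wᵀΣw=λ₁·μ_p+λ₂ = 0.612301·0.171 + -0.070421 = 0.034283 ≈ 0.0343

Tesla (0.4091)


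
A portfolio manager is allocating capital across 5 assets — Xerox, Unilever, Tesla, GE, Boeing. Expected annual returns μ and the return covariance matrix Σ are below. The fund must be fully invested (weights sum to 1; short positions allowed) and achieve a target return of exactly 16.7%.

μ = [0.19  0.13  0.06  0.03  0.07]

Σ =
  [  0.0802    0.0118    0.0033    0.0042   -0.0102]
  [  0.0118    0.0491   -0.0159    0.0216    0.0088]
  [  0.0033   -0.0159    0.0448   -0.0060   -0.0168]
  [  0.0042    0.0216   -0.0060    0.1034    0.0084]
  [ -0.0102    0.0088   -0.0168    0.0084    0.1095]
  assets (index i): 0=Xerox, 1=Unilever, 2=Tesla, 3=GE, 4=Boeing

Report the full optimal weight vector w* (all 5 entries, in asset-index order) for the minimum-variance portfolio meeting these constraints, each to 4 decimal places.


0.4971  0.5001  0.1447  -0.2198  0.0780

g=Σ⁻¹μ = [1.9700  2.9822  2.5837  -0.3447  1.0059]
h=Σ⁻¹𝟙 = [8.6224  25.4927  36.3107  5.0407  13.0711]
a=μᵀg=0.977080  b=𝟙ᵀg=8.197145  c=𝟙ᵀh=88.537628  D=ac−b²=19.315143
λ₁=(c·0.167−b)/D = (88.537628·0.167−8.197145)/19.315143 = 0.341113
λ₂=(a−b·0.167)/D = (0.977080−8.197145·0.167)/19.315143 = -0.020287
w* = 0.341113·g + -0.020287·h:
  w_0 = 0.341113·1.9700 + -0.020287·8.6224 = 0.4971  (Xerox)
  w_1 = 0.341113·2.9822 + -0.020287·25.4927 = 0.5001  (Unilever)
  w_2 = 0.341113·2.5837 + -0.020287·36.3107 = 0.1447  (Tesla)
  w_3 = 0.341113·-0.3447 + -0.020287·5.0407 = -0.2198  (GE)
  w_4 = 0.341113·1.0059 + -0.020287·13.0711 = 0.0780  (Boeing)
Σw_i=1.0000  μᵀw=0.1670
σ²=wᵀΣw=λ₁·μ_p+λ₂ = 0.341113·0.167 + -0.020287 = 0.036679 ≈ 0.0367


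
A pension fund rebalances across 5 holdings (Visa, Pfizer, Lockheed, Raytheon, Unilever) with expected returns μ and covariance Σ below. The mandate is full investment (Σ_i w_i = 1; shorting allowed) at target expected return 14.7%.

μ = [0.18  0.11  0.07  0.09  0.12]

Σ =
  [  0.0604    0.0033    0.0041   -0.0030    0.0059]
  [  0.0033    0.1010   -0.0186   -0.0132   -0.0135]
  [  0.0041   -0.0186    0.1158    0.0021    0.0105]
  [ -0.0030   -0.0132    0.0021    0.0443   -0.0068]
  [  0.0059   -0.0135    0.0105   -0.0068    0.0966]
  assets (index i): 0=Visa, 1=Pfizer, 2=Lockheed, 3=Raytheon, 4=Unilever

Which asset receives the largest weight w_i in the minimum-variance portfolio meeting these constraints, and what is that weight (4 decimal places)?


Visa (0.5469)

g=Σ⁻¹μ = [2.8523  1.6789  0.5893  2.9188  1.4441]
h=Σ⁻¹𝟙 = [15.2640  16.7351  9.0673  30.1431  12.8947]
a=μᵀg=1.175324  b=𝟙ᵀg=9.483353  c=𝟙ᵀh=84.104336  D=ac−b²=8.915875
λ₁=(c·0.147−b)/D = (84.104336·0.147−9.483353)/8.915875 = 0.323018
λ₂=(a−b·0.147)/D = (1.175324−9.483353·0.147)/8.915875 = -0.024533
w* = 0.323018·g + -0.024533·h:
  w_0 = 0.323018·2.8523 + -0.024533·15.2640 = 0.5469  (Visa)
  w_1 = 0.323018·1.6789 + -0.024533·16.7351 = 0.1318  (Pfizer)
  w_2 = 0.323018·0.5893 + -0.024533·9.0673 = -0.0321  (Lockheed)
  w_3 = 0.323018·2.9188 + -0.024533·30.1431 = 0.2033  (Raytheon)
  w_4 = 0.323018·1.4441 + -0.024533·12.8947 = 0.1501  (Unilever)
Σw_i=1.0000  μᵀw=0.1470
σ²=wᵀΣw=λ₁·μ_p+λ₂ = 0.323018·0.147 + -0.024533 = 0.022951 ≈ 0.0230


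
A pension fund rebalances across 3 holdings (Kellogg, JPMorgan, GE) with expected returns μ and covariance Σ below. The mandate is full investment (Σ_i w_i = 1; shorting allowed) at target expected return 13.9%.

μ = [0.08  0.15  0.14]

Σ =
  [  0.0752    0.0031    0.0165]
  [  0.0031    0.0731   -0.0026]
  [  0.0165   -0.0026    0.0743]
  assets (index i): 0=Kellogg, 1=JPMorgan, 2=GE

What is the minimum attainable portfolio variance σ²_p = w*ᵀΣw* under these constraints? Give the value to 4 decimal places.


0.0314

u=Σ⁻¹μ = [0.5761  2.0926  1.8295]
v=Σ⁻¹𝟙 = [10.1722  13.6639  11.6781]
a=μᵀu=0.616120  b=𝟙ᵀu=4.498297  c=𝟙ᵀv=35.514237  D=ac−b²=1.646341
λ₁=(c·0.139−b)/D = (35.514237·0.139−4.498297)/1.646341 = 0.266155
λ₂=(a−b·0.139)/D = (0.616120−4.498297·0.139)/1.646341 = -0.005554
w* = 0.266155·u + -0.005554·v:
  w_0 = 0.266155·0.5761 + -0.005554·10.1722 = 0.0968  (Kellogg)
  w_1 = 0.266155·2.0926 + -0.005554·13.6639 = 0.4811  (JPMorgan)
  w_2 = 0.266155·1.8295 + -0.005554·11.6781 = 0.4221  (GE)
Σw_i=1.0000  μᵀw=0.1390
σ²=wᵀΣw=λ₁·μ_p+λ₂ = 0.266155·0.139 + -0.005554 = 0.031442 ≈ 0.0314


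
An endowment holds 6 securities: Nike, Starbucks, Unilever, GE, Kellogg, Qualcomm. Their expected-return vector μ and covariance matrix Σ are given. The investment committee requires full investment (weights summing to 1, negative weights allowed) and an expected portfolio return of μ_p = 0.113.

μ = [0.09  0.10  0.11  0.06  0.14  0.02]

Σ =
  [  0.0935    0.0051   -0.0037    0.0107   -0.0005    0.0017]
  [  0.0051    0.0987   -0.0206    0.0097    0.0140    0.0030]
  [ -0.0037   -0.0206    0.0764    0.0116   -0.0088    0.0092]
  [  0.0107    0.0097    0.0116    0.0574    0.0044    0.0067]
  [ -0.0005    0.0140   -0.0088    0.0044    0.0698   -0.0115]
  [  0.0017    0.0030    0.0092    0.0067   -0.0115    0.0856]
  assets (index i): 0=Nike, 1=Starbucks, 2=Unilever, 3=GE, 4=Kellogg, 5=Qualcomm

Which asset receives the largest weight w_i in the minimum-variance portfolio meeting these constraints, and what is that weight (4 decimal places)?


p=Σ⁻¹μ = [0.9782  1.0617  1.9696  0.0983  2.0810  0.2372]
q=Σ⁻¹𝟙 = [9.7052  9.4350  15.3107  8.4401  15.7082  10.9630]
a=μᵀp=0.712843  b=𝟙ᵀp=6.425964  c=𝟙ᵀq=69.562250  D=ac−b²=8.293967
λ₁=(c·0.113−b)/D = (69.562250·0.113−6.425964)/8.293967 = 0.172966
λ₂=(a−b·0.113)/D = (0.712843−6.425964·0.113)/8.293967 = -0.001602
w* = 0.172966·p + -0.001602·q:
  w_0 = 0.172966·0.9782 + -0.001602·9.7052 = 0.1536  (Nike)
  w_1 = 0.172966·1.0617 + -0.001602·9.4350 = 0.1685  (Starbucks)
  w_2 = 0.172966·1.9696 + -0.001602·15.3107 = 0.3161  (Unilever)
  w_3 = 0.172966·0.0983 + -0.001602·8.4401 = 0.0035  (GE)
  w_4 = 0.172966·2.0810 + -0.001602·15.7082 = 0.3348  (Kellogg)
  w_5 = 0.172966·0.2372 + -0.001602·10.9630 = 0.0235  (Qualcomm)
Σw_i=1.0000  μᵀw=0.1130
σ²=wᵀΣw=λ₁·μ_p+λ₂ = 0.172966·0.113 + -0.001602 = 0.017943 ≈ 0.0179

Kellogg (0.3348)


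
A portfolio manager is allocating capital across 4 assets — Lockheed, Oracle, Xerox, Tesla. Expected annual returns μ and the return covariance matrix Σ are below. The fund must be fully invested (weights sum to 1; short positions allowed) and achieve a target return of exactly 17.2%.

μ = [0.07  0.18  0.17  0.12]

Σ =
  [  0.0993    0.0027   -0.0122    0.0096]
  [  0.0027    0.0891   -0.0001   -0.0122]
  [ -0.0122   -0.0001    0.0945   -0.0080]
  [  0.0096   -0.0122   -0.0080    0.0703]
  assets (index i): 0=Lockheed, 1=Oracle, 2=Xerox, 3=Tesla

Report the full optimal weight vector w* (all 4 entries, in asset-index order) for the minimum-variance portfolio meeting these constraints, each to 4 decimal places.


u=Σ⁻¹μ = [0.6800  2.3102  2.0798  2.2517]
v=Σ⁻¹𝟙 = [9.7258  13.2305  13.2656  16.7022]
a=μᵀu=1.087212  b=𝟙ᵀu=7.321709  c=𝟙ᵀv=52.924123  D=ac−b²=3.932311
λ₁=(c·0.172−b)/D = (52.924123·0.172−7.321709)/3.932311 = 0.452975
λ₂=(a−b·0.172)/D = (1.087212−7.321709·0.172)/3.932311 = -0.043771
w* = 0.452975·u + -0.043771·v:
  w_0 = 0.452975·0.6800 + -0.043771·9.7258 = -0.1177  (Lockheed)
  w_1 = 0.452975·2.3102 + -0.043771·13.2305 = 0.4674  (Oracle)
  w_2 = 0.452975·2.0798 + -0.043771·13.2656 = 0.3614  (Xerox)
  w_3 = 0.452975·2.2517 + -0.043771·16.7022 = 0.2889  (Tesla)
Σw_i=1.0000  μᵀw=0.1720
σ²=wᵀΣw=λ₁·μ_p+λ₂ = 0.452975·0.172 + -0.043771 = 0.034141 ≈ 0.0341

-0.1177  0.4674  0.3614  0.2889


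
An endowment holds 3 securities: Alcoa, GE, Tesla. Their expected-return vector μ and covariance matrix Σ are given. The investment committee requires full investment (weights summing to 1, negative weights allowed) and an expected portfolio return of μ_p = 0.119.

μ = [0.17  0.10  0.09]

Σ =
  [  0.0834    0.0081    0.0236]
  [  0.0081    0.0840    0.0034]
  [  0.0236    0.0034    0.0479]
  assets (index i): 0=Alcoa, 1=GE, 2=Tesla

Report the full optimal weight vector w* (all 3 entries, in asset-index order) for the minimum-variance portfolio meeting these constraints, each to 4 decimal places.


0.3260  0.2917  0.3823

g=Σ⁻¹μ = [1.6621  0.9901  0.9897]
h=Σ⁻¹𝟙 = [6.1174  10.6224  17.1088]
a=μᵀg=0.470652  b=𝟙ᵀg=3.641989  c=𝟙ᵀh=33.848601  D=ac−b²=2.666826
λ₁=(c·0.119−b)/D = (33.848601·0.119−3.641989)/2.666826 = 0.144739
λ₂=(a−b·0.119)/D = (0.470652−3.641989·0.119)/2.666826 = 0.013970
w* = 0.144739·g + 0.013970·h:
  w_0 = 0.144739·1.6621 + 0.013970·6.1174 = 0.3260  (Alcoa)
  w_1 = 0.144739·0.9901 + 0.013970·10.6224 = 0.2917  (GE)
  w_2 = 0.144739·0.9897 + 0.013970·17.1088 = 0.3823  (Tesla)
Σw_i=1.0000  μᵀw=0.1190
σ²=wᵀΣw=λ₁·μ_p+λ₂ = 0.144739·0.119 + 0.013970 = 0.031194 ≈ 0.0312


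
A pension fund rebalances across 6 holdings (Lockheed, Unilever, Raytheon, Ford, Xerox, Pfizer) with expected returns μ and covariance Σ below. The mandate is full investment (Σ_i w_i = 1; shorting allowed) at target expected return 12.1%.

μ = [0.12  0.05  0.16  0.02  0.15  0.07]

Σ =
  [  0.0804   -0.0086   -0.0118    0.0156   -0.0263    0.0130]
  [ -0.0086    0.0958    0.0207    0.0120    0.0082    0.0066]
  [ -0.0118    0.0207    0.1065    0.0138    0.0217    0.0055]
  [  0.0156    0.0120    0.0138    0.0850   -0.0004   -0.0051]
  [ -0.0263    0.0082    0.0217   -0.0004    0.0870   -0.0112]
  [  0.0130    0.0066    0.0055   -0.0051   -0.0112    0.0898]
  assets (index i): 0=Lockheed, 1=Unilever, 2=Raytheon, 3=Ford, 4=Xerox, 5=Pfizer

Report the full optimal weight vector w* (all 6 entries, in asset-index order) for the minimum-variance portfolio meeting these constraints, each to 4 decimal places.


0.3242  0.0813  0.1473  0.0200  0.3020  0.1252

p=Σ⁻¹μ = [2.4113  0.2843  1.2945  -0.4126  2.1759  0.5782]
q=Σ⁻¹𝟙 = [15.9879  7.7967  4.9179  7.6259  15.7324  10.3424]
a=μᵀp=0.869300  b=𝟙ᵀp=6.331584  c=𝟙ᵀq=62.403105  D=ac−b²=14.158053
λ₁=(c·0.121−b)/D = (62.403105·0.121−6.331584)/14.158053 = 0.086113
λ₂=(a−b·0.121)/D = (0.869300−6.331584·0.121)/14.158053 = 0.007288
w* = 0.086113·p + 0.007288·q:
  w_0 = 0.086113·2.4113 + 0.007288·15.9879 = 0.3242  (Lockheed)
  w_1 = 0.086113·0.2843 + 0.007288·7.7967 = 0.0813  (Unilever)
  w_2 = 0.086113·1.2945 + 0.007288·4.9179 = 0.1473  (Raytheon)
  w_3 = 0.086113·-0.4126 + 0.007288·7.6259 = 0.0200  (Ford)
  w_4 = 0.086113·2.1759 + 0.007288·15.7324 = 0.3020  (Xerox)
  w_5 = 0.086113·0.5782 + 0.007288·10.3424 = 0.1252  (Pfizer)
Σw_i=1.0000  μᵀw=0.1210
σ²=wᵀΣw=λ₁·μ_p+λ₂ = 0.086113·0.121 + 0.007288 = 0.017707 ≈ 0.0177


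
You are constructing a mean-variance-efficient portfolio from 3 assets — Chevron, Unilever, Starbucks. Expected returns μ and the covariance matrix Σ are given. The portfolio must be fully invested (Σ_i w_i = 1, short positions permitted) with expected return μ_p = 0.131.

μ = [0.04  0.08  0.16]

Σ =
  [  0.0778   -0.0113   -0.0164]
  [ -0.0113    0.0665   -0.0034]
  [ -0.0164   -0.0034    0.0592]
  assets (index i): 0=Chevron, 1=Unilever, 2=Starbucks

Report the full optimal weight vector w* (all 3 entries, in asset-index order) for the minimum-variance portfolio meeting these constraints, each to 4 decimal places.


0.1103  0.1971  0.6926

p=Σ⁻¹μ = [1.4197  1.6073  3.1883]
q=Σ⁻¹𝟙 = [20.7371  19.7768  23.7725]
a=μᵀp=0.695495  b=𝟙ᵀp=6.215219  c=𝟙ᵀq=64.286322  D=ac−b²=6.081849
λ₁=(c·0.131−b)/D = (64.286322·0.131−6.215219)/6.081849 = 0.362766
λ₂=(a−b·0.131)/D = (0.695495−6.215219·0.131)/6.081849 = -0.019517
w* = 0.362766·p + -0.019517·q:
  w_0 = 0.362766·1.4197 + -0.019517·20.7371 = 0.1103  (Chevron)
  w_1 = 0.362766·1.6073 + -0.019517·19.7768 = 0.1971  (Unilever)
  w_2 = 0.362766·3.1883 + -0.019517·23.7725 = 0.6926  (Starbucks)
Σw_i=1.0000  μᵀw=0.1310
σ²=wᵀΣw=λ₁·μ_p+λ₂ = 0.362766·0.131 + -0.019517 = 0.028005 ≈ 0.0280


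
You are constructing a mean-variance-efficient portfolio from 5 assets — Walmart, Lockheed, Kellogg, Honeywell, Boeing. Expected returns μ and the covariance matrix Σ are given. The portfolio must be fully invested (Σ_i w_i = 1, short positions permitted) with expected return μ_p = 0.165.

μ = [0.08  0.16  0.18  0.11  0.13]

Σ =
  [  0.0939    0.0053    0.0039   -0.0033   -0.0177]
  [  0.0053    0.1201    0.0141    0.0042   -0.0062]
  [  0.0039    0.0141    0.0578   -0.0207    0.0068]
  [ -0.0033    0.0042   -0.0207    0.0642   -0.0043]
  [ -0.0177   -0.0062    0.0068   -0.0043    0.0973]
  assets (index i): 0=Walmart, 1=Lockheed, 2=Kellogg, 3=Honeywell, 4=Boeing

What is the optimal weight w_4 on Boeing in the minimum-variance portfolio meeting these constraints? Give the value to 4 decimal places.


g=Σ⁻¹μ = [1.0287  0.8146  3.7580  3.0215  1.4460]
h=Σ⁻¹𝟙 = [12.6173  4.9466  22.3599  23.9402  12.3833]
a=μᵀg=1.409428  b=𝟙ᵀg=10.068856  c=𝟙ᵀh=76.247189  D=ac−b²=6.083065
λ₁=(c·0.165−b)/D = (76.247189·0.165−10.068856)/6.083065 = 0.412938
λ₂=(a−b·0.165)/D = (1.409428−10.068856·0.165)/6.083065 = -0.041415
w* = 0.412938·g + -0.041415·h:
  w_0 = 0.412938·1.0287 + -0.041415·12.6173 = -0.0978  (Walmart)
  w_1 = 0.412938·0.8146 + -0.041415·4.9466 = 0.1315  (Lockheed)
  w_2 = 0.412938·3.7580 + -0.041415·22.3599 = 0.6258  (Kellogg)
  w_3 = 0.412938·3.0215 + -0.041415·23.9402 = 0.2562  (Honeywell)
  w_4 = 0.412938·1.4460 + -0.041415·12.3833 = 0.0842  (Boeing)
Σw_i=1.0000  μᵀw=0.1650
σ²=wᵀΣw=λ₁·μ_p+λ₂ = 0.412938·0.165 + -0.041415 = 0.026719 ≈ 0.0267

0.0842


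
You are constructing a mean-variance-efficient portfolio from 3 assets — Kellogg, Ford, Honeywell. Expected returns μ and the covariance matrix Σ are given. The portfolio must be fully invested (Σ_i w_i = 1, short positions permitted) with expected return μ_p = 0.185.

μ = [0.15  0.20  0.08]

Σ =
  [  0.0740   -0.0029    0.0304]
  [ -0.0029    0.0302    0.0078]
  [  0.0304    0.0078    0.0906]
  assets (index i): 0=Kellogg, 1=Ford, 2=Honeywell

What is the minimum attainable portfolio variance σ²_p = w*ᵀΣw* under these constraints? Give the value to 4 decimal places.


0.0202

g=Σ⁻¹μ = [2.5369  7.0139  -0.5721]
h=Σ⁻¹𝟙 = [13.3063  33.4362  3.6941]
a=μᵀg=1.737547  b=𝟙ᵀg=8.978715  c=𝟙ᵀh=50.436613  D=ac−b²=7.018658
λ₁=(c·0.185−b)/D = (50.436613·0.185−8.978715)/7.018658 = 0.050160
λ₂=(a−b·0.185)/D = (1.737547−8.978715·0.185)/7.018658 = 0.010897
w* = 0.050160·g + 0.010897·h:
  w_0 = 0.050160·2.5369 + 0.010897·13.3063 = 0.2723  (Kellogg)
  w_1 = 0.050160·7.0139 + 0.010897·33.4362 = 0.7162  (Ford)
  w_2 = 0.050160·-0.5721 + 0.010897·3.6941 = 0.0116  (Honeywell)
Σw_i=1.0000  μᵀw=0.1850
σ²=wᵀΣw=λ₁·μ_p+λ₂ = 0.050160·0.185 + 0.010897 = 0.020177 ≈ 0.0202


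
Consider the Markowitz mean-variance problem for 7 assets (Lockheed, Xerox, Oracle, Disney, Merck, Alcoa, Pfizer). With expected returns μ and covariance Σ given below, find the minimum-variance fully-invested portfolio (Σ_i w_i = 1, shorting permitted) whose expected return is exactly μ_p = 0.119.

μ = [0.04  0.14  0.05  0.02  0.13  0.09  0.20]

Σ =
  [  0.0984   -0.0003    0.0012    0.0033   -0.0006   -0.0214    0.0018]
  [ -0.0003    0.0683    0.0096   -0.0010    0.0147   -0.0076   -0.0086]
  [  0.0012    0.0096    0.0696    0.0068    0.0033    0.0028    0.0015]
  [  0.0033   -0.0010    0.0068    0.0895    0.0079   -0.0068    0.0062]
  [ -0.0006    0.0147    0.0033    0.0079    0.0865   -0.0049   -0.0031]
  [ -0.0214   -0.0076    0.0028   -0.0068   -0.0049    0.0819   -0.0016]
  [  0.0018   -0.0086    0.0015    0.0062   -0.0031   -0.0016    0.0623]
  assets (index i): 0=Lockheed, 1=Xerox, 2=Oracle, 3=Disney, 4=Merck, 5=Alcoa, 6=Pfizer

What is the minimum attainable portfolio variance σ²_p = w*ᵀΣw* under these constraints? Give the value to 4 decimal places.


0.0112

x=Σ⁻¹μ = [0.7128  2.3833  0.1734  -0.0321  1.3224  1.6477  3.6258]
y=Σ⁻¹𝟙 = [13.5549  15.7662  9.4577  9.4908  9.4319  18.5879  17.6106]
a=μᵀx=1.415574  b=𝟙ᵀx=9.833340  c=𝟙ᵀy=93.899909  D=ac−b²=36.227646
λ₁=(c·0.119−b)/D = (93.899909·0.119−9.833340)/36.227646 = 0.037009
λ₂=(a−b·0.119)/D = (1.415574−9.833340·0.119)/36.227646 = 0.006774
w* = 0.037009·x + 0.006774·y:
  w_0 = 0.037009·0.7128 + 0.006774·13.5549 = 0.1182  (Lockheed)
  w_1 = 0.037009·2.3833 + 0.006774·15.7662 = 0.1950  (Xerox)
  w_2 = 0.037009·0.1734 + 0.006774·9.4577 = 0.0705  (Oracle)
  w_3 = 0.037009·-0.0321 + 0.006774·9.4908 = 0.0631  (Disney)
  w_4 = 0.037009·1.3224 + 0.006774·9.4319 = 0.1128  (Merck)
  w_5 = 0.037009·1.6477 + 0.006774·18.5879 = 0.1869  (Alcoa)
  w_6 = 0.037009·3.6258 + 0.006774·17.6106 = 0.2535  (Pfizer)
Σw_i=1.0000  μᵀw=0.1190
σ²=wᵀΣw=λ₁·μ_p+λ₂ = 0.037009·0.119 + 0.006774 = 0.011178 ≈ 0.0112


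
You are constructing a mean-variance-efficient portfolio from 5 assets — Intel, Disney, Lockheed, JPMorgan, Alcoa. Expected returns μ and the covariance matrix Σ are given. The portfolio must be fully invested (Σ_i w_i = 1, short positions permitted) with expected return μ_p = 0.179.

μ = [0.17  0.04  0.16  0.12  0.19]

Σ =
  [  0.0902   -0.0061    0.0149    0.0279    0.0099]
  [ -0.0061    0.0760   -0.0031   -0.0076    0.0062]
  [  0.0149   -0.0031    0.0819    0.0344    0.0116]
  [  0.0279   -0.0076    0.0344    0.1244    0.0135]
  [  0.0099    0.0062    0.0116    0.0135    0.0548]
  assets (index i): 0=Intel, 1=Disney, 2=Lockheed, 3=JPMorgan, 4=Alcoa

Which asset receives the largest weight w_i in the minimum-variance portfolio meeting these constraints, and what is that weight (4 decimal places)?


Alcoa (0.5428)

u=Σ⁻¹μ = [1.3801  0.4557  1.3074  0.0080  2.8875]
v=Σ⁻¹𝟙 = [8.2218  13.4498  7.9830  3.4299  12.7064]
a=μᵀu=1.011631  b=𝟙ᵀu=6.038781  c=𝟙ᵀv=45.790934  D=ac−b²=9.856669
λ₁=(c·0.179−b)/D = (45.790934·0.179−6.038781)/9.856669 = 0.218917
λ₂=(a−b·0.179)/D = (1.011631−6.038781·0.179)/9.856669 = -0.007032
w* = 0.218917·u + -0.007032·v:
  w_0 = 0.218917·1.3801 + -0.007032·8.2218 = 0.2443  (Intel)
  w_1 = 0.218917·0.4557 + -0.007032·13.4498 = 0.0052  (Disney)
  w_2 = 0.218917·1.3074 + -0.007032·7.9830 = 0.2301  (Lockheed)
  w_3 = 0.218917·0.0080 + -0.007032·3.4299 = -0.0224  (JPMorgan)
  w_4 = 0.218917·2.8875 + -0.007032·12.7064 = 0.5428  (Alcoa)
Σw_i=1.0000  μᵀw=0.1790
σ²=wᵀΣw=λ₁·μ_p+λ₂ = 0.218917·0.179 + -0.007032 = 0.032154 ≈ 0.0322


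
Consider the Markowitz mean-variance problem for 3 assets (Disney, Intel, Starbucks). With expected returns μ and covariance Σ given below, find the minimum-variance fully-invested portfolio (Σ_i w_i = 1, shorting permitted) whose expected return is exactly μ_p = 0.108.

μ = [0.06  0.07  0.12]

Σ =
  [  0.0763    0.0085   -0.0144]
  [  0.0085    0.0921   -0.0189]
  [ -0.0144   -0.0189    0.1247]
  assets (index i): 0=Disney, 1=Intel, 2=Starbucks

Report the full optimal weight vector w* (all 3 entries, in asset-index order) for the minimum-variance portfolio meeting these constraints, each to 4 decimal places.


x=Σ⁻¹μ = [0.9114  0.9237  1.2076]
y=Σ⁻¹𝟙 = [13.9366  11.9181  11.4350]
a=μᵀx=0.264250  b=𝟙ᵀx=3.042657  c=𝟙ᵀy=37.289645  D=ac−b²=0.596032
λ₁=(c·0.108−b)/D = (37.289645·0.108−3.042657)/0.596032 = 1.651965
λ₂=(a−b·0.108)/D = (0.264250−3.042657·0.108)/0.596032 = -0.107975
w* = 1.651965·x + -0.107975·y:
  w_0 = 1.651965·0.9114 + -0.107975·13.9366 = 0.0007  (Disney)
  w_1 = 1.651965·0.9237 + -0.107975·11.9181 = 0.2391  (Intel)
  w_2 = 1.651965·1.2076 + -0.107975·11.4350 = 0.7601  (Starbucks)
Σw_i=1.0000  μᵀw=0.1080
σ²=wᵀΣw=λ₁·μ_p+λ₂ = 1.651965·0.108 + -0.107975 = 0.070437 ≈ 0.0704

0.0007  0.2391  0.7601


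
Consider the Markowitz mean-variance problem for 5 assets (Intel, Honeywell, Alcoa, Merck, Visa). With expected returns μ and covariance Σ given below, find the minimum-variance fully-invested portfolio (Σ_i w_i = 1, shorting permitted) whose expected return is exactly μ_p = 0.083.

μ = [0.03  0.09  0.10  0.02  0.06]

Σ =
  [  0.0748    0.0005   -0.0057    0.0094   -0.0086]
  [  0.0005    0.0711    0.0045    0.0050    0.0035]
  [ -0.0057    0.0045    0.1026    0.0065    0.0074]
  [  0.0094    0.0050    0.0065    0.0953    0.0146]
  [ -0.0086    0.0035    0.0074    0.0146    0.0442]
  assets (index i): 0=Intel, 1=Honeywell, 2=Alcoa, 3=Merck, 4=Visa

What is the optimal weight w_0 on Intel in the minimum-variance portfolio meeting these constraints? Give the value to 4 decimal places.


p=Σ⁻¹μ = [0.6310  1.1541  0.8763  -0.1717  1.2989]
q=Σ⁻¹𝟙 = [15.8896  12.0440  8.2419  4.3708  21.9388]
a=μᵀp=0.284924  b=𝟙ᵀp=3.788576  c=𝟙ᵀq=62.485059  D=ac−b²=3.450201
λ₁=(c·0.083−b)/D = (62.485059·0.083−3.788576)/3.450201 = 0.405102
λ₂=(a−b·0.083)/D = (0.284924−3.788576·0.083)/3.450201 = -0.008558
w* = 0.405102·p + -0.008558·q:
  w_0 = 0.405102·0.6310 + -0.008558·15.8896 = 0.1196  (Intel)
  w_1 = 0.405102·1.1541 + -0.008558·12.0440 = 0.3644  (Honeywell)
  w_2 = 0.405102·0.8763 + -0.008558·8.2419 = 0.2845  (Alcoa)
  w_3 = 0.405102·-0.1717 + -0.008558·4.3708 = -0.1070  (Merck)
  w_4 = 0.405102·1.2989 + -0.008558·21.9388 = 0.3384  (Visa)
Σw_i=1.0000  μᵀw=0.0830
σ²=wᵀΣw=λ₁·μ_p+λ₂ = 0.405102·0.083 + -0.008558 = 0.025065 ≈ 0.0251

0.1196


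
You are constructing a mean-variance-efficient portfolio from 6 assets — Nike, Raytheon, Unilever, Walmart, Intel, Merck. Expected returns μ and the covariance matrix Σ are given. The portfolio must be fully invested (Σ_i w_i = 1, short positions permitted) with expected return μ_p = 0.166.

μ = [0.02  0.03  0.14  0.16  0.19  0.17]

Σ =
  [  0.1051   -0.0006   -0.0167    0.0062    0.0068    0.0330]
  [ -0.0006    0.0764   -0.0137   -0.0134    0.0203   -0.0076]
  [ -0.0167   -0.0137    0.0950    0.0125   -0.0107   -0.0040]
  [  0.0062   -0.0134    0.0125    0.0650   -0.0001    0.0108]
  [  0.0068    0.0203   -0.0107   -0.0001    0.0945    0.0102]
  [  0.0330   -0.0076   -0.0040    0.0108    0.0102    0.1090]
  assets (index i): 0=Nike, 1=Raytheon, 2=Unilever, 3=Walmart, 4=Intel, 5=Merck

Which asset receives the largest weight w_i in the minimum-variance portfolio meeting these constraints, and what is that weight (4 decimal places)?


g=Σ⁻¹μ = [-0.2343  0.6580  1.5226  2.1063  1.9156  1.3444]
h=Σ⁻¹𝟙 = [8.5233  16.8127  13.6300  14.4040  7.2506  6.1606]
a=μᵀg=1.157739  b=𝟙ᵀg=7.312616  c=𝟙ᵀh=66.781271  D=ac−b²=23.840914
λ₁=(c·0.166−b)/D = (66.781271·0.166−7.312616)/23.840914 = 0.158261
λ₂=(a−b·0.166)/D = (1.157739−7.312616·0.166)/23.840914 = -0.002355
w* = 0.158261·g + -0.002355·h:
  w_0 = 0.158261·-0.2343 + -0.002355·8.5233 = -0.0572  (Nike)
  w_1 = 0.158261·0.6580 + -0.002355·16.8127 = 0.0645  (Raytheon)
  w_2 = 0.158261·1.5226 + -0.002355·13.6300 = 0.2089  (Unilever)
  w_3 = 0.158261·2.1063 + -0.002355·14.4040 = 0.2994  (Walmart)
  w_4 = 0.158261·1.9156 + -0.002355·7.2506 = 0.2861  (Intel)
  w_5 = 0.158261·1.3444 + -0.002355·6.1606 = 0.1983  (Merck)
Σw_i=1.0000  μᵀw=0.1660
σ²=wᵀΣw=λ₁·μ_p+λ₂ = 0.158261·0.166 + -0.002355 = 0.023916 ≈ 0.0239

Walmart (0.2994)
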